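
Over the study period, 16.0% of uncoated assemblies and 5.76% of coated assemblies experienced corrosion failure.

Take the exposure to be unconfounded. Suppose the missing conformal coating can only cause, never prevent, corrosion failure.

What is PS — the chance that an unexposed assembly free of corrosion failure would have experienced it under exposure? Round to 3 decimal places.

p₁ = 0.16, p₀ = 0.0576.
Under exogeneity and monotonicity, PS = (p₁ − p₀) / (1 − p₀).
PS = (0.16 − 0.0576) / (1 − 0.0576) = 0.1024 / 0.9424 ≈ 0.1087

PS ≈ 0.109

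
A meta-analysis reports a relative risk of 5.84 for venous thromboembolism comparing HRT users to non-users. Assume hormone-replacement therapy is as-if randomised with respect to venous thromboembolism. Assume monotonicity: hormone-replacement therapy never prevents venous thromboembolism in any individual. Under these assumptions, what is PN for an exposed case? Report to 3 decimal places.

Under exogeneity and monotonicity, PN = (RR − 1) / RR = 1 − 1/RR.
PN = (5.84 − 1) / 5.84 = 4.84 / 5.84 ≈ 0.8288

PN ≈ 0.829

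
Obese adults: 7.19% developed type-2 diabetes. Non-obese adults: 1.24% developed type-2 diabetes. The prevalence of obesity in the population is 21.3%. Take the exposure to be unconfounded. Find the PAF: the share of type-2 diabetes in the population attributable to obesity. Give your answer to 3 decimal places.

p₁ = 0.0719, p₀ = 0.0124.
Overall risk P(Y=1) = π·p₁ + (1−π)·p₀ = 0.213×0.0719 + 0.787×0.0124 = 0.025073.
Under exogeneity, PAF = [P(Y=1) − p₀] / P(Y=1).
PAF = (0.025073 − 0.0124) / 0.025073 ≈ 0.5055

PAF ≈ 0.505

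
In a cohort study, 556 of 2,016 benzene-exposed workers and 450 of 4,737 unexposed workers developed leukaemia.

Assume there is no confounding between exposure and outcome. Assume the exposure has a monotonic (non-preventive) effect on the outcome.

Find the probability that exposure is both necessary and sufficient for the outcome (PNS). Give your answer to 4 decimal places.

p₁ = P(outcome | exposed) = 556/2016 = 0.27579
p₀ = P(outcome | unexposed) = 450/4737 = 0.094997
Under exogeneity and monotonicity, PNS = p₁ − p₀.
PNS = 0.27579 − 0.094997 = 0.1808

PNS ≈ 0.1808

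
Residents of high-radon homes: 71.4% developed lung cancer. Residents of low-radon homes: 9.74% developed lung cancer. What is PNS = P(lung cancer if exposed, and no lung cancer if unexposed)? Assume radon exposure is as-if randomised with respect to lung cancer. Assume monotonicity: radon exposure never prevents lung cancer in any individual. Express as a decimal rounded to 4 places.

p₁ = 0.714, p₀ = 0.0974.
Under exogeneity and monotonicity, PNS = p₁ − p₀.
PNS = 0.714 − 0.0974 = 0.6166

PNS ≈ 0.6166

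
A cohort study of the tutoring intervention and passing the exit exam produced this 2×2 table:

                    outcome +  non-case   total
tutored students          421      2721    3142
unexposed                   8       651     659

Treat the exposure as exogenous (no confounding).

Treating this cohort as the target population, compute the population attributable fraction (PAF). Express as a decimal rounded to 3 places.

PAF ≈ 0.892

p₁ = P(outcome | exposed) = 421/3142 = 0.13399
p₀ = P(outcome | unexposed) = 8/659 = 0.01214
Exposure prevalence π = 3142/3801 = 0.82662; overall risk P(Y=1) = 0.11287.
Under exogeneity, PAF = [P(Y=1) − p₀]/P(Y=1).
PAF = (0.11287 − 0.01214) / 0.11287 ≈ 0.8924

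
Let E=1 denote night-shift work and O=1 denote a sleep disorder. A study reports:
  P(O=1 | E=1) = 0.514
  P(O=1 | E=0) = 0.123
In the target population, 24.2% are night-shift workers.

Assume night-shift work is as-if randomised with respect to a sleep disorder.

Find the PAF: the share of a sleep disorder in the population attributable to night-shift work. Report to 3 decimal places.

PAF ≈ 0.435

Let p₁ = 0.514, p₀ = 0.123.
Overall risk P(Y=1) = π·p₁ + (1−π)·p₀ = 0.242×0.514 + 0.758×0.123 = 0.21762.
Under exogeneity, PAF = [P(Y=1) − p₀] / P(Y=1).
PAF = (0.21762 − 0.123) / 0.21762 ≈ 0.4348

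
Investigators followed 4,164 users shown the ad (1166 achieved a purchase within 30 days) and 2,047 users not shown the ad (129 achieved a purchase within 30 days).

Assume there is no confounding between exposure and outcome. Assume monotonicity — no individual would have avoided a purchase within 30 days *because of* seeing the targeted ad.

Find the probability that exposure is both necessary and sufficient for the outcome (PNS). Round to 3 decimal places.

p₁ = P(outcome | exposed) = 1166/4164 = 0.28002
p₀ = P(outcome | unexposed) = 129/2047 = 0.063019
Under exogeneity and monotonicity, PNS = p₁ − p₀.
PNS = 0.28002 − 0.063019 = 0.217

PNS ≈ 0.217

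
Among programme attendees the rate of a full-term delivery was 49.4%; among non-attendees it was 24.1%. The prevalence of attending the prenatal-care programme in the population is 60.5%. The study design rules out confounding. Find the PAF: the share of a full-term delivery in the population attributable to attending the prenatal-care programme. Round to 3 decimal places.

p₁ = 0.494, p₀ = 0.241.
Overall risk P(Y=1) = π·p₁ + (1−π)·p₀ = 0.605×0.494 + 0.395×0.241 = 0.39406.
Under exogeneity, PAF = [P(Y=1) − p₀] / P(Y=1).
PAF = (0.39406 − 0.241) / 0.39406 ≈ 0.3884

PAF ≈ 0.388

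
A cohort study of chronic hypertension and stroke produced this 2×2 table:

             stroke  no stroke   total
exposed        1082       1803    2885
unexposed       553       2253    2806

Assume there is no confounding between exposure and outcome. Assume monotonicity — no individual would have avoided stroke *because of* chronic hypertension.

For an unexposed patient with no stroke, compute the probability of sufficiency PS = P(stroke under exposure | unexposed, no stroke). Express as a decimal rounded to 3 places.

PS ≈ 0.222

p₁ = P(outcome | exposed) = 1082/2885 = 0.37504
p₀ = P(outcome | unexposed) = 553/2806 = 0.19708
Under exogeneity and monotonicity, PS = (p₁ − p₀) / (1 − p₀).
PS = (0.37504 − 0.19708) / (1 − 0.19708) = 0.17797 / 0.80292 ≈ 0.2216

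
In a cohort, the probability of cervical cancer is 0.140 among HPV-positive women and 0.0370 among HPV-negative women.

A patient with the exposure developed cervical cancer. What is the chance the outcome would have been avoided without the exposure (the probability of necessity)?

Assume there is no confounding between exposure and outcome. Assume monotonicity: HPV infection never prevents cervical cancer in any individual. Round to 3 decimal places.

PN ≈ 0.736

Let p₁ = 0.14, p₀ = 0.037.
Under exogeneity and monotonicity, PN = (p₁ − p₀) / p₁.
PN = (0.14 − 0.037) / 0.14 = 0.103 / 0.14 ≈ 0.7357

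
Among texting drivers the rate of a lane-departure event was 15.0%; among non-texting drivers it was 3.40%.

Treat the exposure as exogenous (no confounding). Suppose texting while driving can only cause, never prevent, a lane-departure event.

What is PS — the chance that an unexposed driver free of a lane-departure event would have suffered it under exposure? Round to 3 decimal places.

PS ≈ 0.120

p₁ = 0.15, p₀ = 0.034.
Under exogeneity and monotonicity, PS = (p₁ − p₀) / (1 − p₀).
PS = (0.15 − 0.034) / (1 − 0.034) = 0.116 / 0.966 ≈ 0.1201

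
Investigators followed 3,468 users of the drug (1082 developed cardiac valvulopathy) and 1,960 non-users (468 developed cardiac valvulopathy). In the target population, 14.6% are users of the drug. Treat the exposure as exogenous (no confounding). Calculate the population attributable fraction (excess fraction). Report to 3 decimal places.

PAF ≈ 0.043

p₁ = P(outcome | exposed) = 1082/3468 = 0.312
p₀ = P(outcome | unexposed) = 468/1960 = 0.23878
Overall risk P(Y=1) = π·p₁ + (1−π)·p₀ = 0.146×0.312 + 0.854×0.23878 = 0.24947.
Under exogeneity, PAF = [P(Y=1) − p₀] / P(Y=1).
PAF = (0.24947 − 0.23878) / 0.24947 ≈ 0.0429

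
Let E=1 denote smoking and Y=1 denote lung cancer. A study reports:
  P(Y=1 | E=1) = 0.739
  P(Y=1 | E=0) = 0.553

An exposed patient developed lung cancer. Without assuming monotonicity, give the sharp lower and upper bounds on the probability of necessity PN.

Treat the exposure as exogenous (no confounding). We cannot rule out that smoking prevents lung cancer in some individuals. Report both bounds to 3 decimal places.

Let p₁ = 0.739, p₀ = 0.553.
Under exogeneity alone the bounds on PN are max{0,(p₁−p₀)/p₁} ≤ PN ≤ min{1,(1−p₀)/p₁}.
  lower = (p₁ − p₀)/p₁ = 0.186 / 0.739 ≈ 0.2517
  upper = min{1, (1 − p₀)/p₁} = 0.447 / 0.739 ≈ 0.6049

0.252 ≤ PN ≤ 0.605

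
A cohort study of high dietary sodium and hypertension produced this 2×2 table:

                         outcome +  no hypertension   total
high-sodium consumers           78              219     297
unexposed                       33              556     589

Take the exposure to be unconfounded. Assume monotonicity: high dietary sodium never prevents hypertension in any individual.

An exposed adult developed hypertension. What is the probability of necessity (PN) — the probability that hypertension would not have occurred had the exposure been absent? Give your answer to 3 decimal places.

PN ≈ 0.787

p₁ = P(outcome | exposed) = 78/297 = 0.26263
p₀ = P(outcome | unexposed) = 33/589 = 0.056027
Under exogeneity and monotonicity, PN = (p₁ − p₀)/p₁.
PN = (0.26263 − 0.056027) / 0.26263 ≈ 0.7867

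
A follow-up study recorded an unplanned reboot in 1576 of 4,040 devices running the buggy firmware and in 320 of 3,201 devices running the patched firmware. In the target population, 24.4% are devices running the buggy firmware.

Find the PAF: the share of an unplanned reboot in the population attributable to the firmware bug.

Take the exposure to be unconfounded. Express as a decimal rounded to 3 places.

PAF ≈ 0.415

p₁ = P(outcome | exposed) = 1576/4040 = 0.3901
p₀ = P(outcome | unexposed) = 320/3201 = 0.099969
Overall risk P(Y=1) = π·p₁ + (1−π)·p₀ = 0.244×0.3901 + 0.756×0.099969 = 0.17076.
Under exogeneity, PAF = [P(Y=1) − p₀] / P(Y=1).
PAF = (0.17076 − 0.099969) / 0.17076 ≈ 0.4146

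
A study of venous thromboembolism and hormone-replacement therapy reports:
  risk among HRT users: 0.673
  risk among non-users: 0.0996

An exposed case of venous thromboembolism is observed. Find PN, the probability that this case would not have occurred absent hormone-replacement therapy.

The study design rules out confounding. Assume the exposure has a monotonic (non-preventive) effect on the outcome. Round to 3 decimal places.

Let p₁ = 0.673, p₀ = 0.0996.
Under exogeneity and monotonicity, PN = (p₁ − p₀) / p₁.
PN = (0.673 − 0.0996) / 0.673 = 0.5734 / 0.673 ≈ 0.8520

PN ≈ 0.852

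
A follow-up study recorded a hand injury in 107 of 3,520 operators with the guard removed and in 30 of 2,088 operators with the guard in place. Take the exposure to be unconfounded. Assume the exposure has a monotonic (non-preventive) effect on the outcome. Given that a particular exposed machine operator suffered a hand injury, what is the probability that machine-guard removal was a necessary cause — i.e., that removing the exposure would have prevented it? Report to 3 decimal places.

PN ≈ 0.527

p₁ = P(outcome | exposed) = 107/3520 = 0.030398
p₀ = P(outcome | unexposed) = 30/2088 = 0.014368
Under exogeneity and monotonicity, PN = (p₁ − p₀) / p₁.
PN = (0.030398 − 0.014368) / 0.030398 = 0.01603 / 0.030398 ≈ 0.5273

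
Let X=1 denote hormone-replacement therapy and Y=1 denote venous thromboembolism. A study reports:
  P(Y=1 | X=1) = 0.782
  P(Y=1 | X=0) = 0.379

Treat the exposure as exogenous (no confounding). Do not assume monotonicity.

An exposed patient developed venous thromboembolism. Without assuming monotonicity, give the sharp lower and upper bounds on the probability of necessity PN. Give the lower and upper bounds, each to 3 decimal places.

Let p₁ = 0.782, p₀ = 0.379.
Under exogeneity alone the bounds on PN are max{0,(p₁−p₀)/p₁} ≤ PN ≤ min{1,(1−p₀)/p₁}.
  lower = (p₁ − p₀)/p₁ = 0.403 / 0.782 ≈ 0.5153
  upper = min{1, (1 − p₀)/p₁} = 0.621 / 0.782 ≈ 0.7941

0.515 ≤ PN ≤ 0.794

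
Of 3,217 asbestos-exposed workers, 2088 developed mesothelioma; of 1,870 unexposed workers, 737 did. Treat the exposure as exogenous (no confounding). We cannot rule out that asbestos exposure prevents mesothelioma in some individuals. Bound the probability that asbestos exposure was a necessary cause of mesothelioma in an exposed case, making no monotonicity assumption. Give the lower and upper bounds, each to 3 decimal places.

p₁ = P(outcome | exposed) = 2088/3217 = 0.64905
p₀ = P(outcome | unexposed) = 737/1870 = 0.39412
Under exogeneity alone the bounds on PN are max{0,(p₁−p₀)/p₁} ≤ PN ≤ min{1,(1−p₀)/p₁}.
  lower = (p₁ − p₀)/p₁ = 0.25493 / 0.64905 ≈ 0.3928
  upper = min{1, (1 − p₀)/p₁} = 0.60588 / 0.64905 ≈ 0.9335

0.393 ≤ PN ≤ 0.933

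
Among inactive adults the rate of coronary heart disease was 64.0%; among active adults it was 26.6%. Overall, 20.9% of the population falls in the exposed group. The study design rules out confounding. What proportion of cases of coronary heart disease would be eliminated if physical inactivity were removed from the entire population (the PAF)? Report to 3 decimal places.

p₁ = 0.64, p₀ = 0.266.
Overall risk P(Y=1) = π·p₁ + (1−π)·p₀ = 0.209×0.64 + 0.791×0.266 = 0.34417.
Under exogeneity, PAF = [P(Y=1) − p₀] / P(Y=1).
PAF = (0.34417 − 0.266) / 0.34417 ≈ 0.2271

PAF ≈ 0.227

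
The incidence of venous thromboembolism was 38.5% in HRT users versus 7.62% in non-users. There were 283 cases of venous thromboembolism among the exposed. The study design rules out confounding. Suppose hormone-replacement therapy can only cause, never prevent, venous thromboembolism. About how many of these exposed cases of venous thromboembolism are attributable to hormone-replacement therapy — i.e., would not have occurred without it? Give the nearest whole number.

about 227 cases

p₁ = 0.385, p₀ = 0.0762.
PN = (p₁ − p₀)/p₁ = (0.385 − 0.0762) / 0.385 ≈ 0.80208.
Attributable cases ≈ PN × (exposed cases) = 0.80208 × 283 ≈ 226.99.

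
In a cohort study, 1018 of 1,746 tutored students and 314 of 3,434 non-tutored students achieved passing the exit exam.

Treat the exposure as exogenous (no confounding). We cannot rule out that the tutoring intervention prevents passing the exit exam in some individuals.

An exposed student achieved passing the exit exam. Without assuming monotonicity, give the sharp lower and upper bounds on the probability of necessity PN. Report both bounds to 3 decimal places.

0.843 ≤ PN ≤ 1.000

p₁ = P(outcome | exposed) = 1018/1746 = 0.58305
p₀ = P(outcome | unexposed) = 314/3434 = 0.091439
Under exogeneity alone the bounds on PN are max{0,(p₁−p₀)/p₁} ≤ PN ≤ min{1,(1−p₀)/p₁}.
  lower = (p₁ − p₀)/p₁ = 0.49161 / 0.58305 ≈ 0.8432
  upper = min{1, (1 − p₀)/p₁} = 0.90856 / 0.58305 ≈ 1.5583 → capped at 1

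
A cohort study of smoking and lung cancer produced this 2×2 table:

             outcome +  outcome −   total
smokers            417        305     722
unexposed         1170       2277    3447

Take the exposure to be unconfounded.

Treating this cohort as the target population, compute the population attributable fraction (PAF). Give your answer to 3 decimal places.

PAF ≈ 0.108

p₁ = P(outcome | exposed) = 417/722 = 0.57756
p₀ = P(outcome | unexposed) = 1170/3447 = 0.33943
Exposure prevalence π = 722/4169 = 0.17318; overall risk P(Y=1) = 0.38067.
Under exogeneity, PAF = [P(Y=1) − p₀]/P(Y=1).
PAF = (0.38067 − 0.33943) / 0.38067 ≈ 0.1083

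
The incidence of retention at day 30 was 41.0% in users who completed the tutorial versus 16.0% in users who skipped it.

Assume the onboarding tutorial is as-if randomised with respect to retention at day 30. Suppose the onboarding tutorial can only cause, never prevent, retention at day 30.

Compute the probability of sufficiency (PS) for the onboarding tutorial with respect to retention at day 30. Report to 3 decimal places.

PS ≈ 0.298

p₁ = 0.41, p₀ = 0.16.
Under exogeneity and monotonicity, PS = (p₁ − p₀) / (1 − p₀).
PS = (0.41 − 0.16) / (1 − 0.16) = 0.25 / 0.84 ≈ 0.2976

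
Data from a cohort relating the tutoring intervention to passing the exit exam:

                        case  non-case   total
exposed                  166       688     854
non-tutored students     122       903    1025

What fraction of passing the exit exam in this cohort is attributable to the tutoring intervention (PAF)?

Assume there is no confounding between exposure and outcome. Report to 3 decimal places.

p₁ = P(outcome | exposed) = 166/854 = 0.19438
p₀ = P(outcome | unexposed) = 122/1025 = 0.11902
Exposure prevalence π = 854/1879 = 0.4545; overall risk P(Y=1) = 0.15327.
Under exogeneity, PAF = [P(Y=1) − p₀]/P(Y=1).
PAF = (0.15327 − 0.11902) / 0.15327 ≈ 0.2234

PAF ≈ 0.223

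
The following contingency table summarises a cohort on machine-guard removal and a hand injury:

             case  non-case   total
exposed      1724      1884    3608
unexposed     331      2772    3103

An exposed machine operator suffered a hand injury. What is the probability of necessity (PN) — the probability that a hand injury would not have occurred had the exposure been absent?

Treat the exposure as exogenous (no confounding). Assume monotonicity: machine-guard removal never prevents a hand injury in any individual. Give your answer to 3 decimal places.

p₁ = P(outcome | exposed) = 1724/3608 = 0.47783
p₀ = P(outcome | unexposed) = 331/3103 = 0.10667
Under exogeneity and monotonicity, PN = (p₁ − p₀)/p₁.
PN = (0.47783 − 0.10667) / 0.47783 ≈ 0.7768

PN ≈ 0.777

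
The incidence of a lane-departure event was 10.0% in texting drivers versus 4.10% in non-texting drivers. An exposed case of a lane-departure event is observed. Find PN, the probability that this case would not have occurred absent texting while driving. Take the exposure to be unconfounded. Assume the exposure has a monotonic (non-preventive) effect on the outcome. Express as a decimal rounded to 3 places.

PN ≈ 0.590

p₁ = 0.1, p₀ = 0.041.
Under exogeneity and monotonicity, PN = (p₁ − p₀) / p₁.
PN = (0.1 − 0.041) / 0.1 = 0.059 / 0.1 ≈ 0.5900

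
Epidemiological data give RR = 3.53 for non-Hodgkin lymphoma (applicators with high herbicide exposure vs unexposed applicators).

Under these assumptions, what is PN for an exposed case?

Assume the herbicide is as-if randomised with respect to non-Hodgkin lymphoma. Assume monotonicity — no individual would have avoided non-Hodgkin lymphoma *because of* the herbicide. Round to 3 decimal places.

Under exogeneity and monotonicity, PN = (RR − 1) / RR = 1 − 1/RR.
PN = (3.53 − 1) / 3.53 = 2.53 / 3.53 ≈ 0.7167

PN ≈ 0.717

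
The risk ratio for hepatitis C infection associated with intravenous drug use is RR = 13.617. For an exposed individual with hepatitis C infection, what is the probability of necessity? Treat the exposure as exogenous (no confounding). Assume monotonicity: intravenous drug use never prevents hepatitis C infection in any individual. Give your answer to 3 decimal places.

PN ≈ 0.927

Under exogeneity and monotonicity, PN = (RR − 1) / RR = 1 − 1/RR.
PN = (13.617 − 1) / 13.617 = 12.62 / 13.617 ≈ 0.9266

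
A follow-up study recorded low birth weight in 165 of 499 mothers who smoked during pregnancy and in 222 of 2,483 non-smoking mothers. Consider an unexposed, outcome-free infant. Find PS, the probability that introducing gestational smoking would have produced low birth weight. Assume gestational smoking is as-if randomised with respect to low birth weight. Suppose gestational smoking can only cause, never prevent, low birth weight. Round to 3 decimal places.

p₁ = P(outcome | exposed) = 165/499 = 0.33066
p₀ = P(outcome | unexposed) = 222/2483 = 0.089408
Under exogeneity and monotonicity, PS = (p₁ − p₀) / (1 − p₀).
PS = (0.33066 − 0.089408) / (1 − 0.089408) = 0.24125 / 0.91059 ≈ 0.2649

PS ≈ 0.265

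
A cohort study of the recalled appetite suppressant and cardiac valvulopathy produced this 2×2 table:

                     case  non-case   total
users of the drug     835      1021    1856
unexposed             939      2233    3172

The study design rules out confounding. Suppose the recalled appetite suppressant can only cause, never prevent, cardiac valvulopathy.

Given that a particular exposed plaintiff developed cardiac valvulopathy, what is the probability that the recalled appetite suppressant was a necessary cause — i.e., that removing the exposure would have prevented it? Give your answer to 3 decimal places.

PN ≈ 0.342

p₁ = P(outcome | exposed) = 835/1856 = 0.44989
p₀ = P(outcome | unexposed) = 939/3172 = 0.29603
Under exogeneity and monotonicity, PN = (p₁ − p₀)/p₁.
PN = (0.44989 − 0.29603) / 0.44989 ≈ 0.3420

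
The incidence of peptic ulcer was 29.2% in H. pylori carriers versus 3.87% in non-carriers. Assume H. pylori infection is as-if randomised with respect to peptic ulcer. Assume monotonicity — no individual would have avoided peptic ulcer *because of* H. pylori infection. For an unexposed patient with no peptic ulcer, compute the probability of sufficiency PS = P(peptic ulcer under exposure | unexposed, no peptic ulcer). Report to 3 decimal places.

p₁ = 0.292, p₀ = 0.0387.
Under exogeneity and monotonicity, PS = (p₁ − p₀) / (1 − p₀).
PS = (0.292 − 0.0387) / (1 − 0.0387) = 0.2533 / 0.9613 ≈ 0.2635

PS ≈ 0.263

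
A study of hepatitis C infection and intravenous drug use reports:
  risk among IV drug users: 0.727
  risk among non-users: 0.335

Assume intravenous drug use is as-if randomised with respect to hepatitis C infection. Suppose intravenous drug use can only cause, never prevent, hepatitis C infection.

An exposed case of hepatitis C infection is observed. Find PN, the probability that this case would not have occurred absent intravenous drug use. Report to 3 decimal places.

Let p₁ = 0.727, p₀ = 0.335.
Under exogeneity and monotonicity, PN = (p₁ − p₀) / p₁.
PN = (0.727 − 0.335) / 0.727 = 0.392 / 0.727 ≈ 0.5392

PN ≈ 0.539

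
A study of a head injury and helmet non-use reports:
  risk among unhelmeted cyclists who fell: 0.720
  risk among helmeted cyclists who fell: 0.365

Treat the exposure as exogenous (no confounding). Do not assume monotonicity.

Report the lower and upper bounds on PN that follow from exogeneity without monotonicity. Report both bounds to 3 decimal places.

0.493 ≤ PN ≤ 0.882

Let p₁ = 0.72, p₀ = 0.365.
Under exogeneity alone the bounds on PN are max{0,(p₁−p₀)/p₁} ≤ PN ≤ min{1,(1−p₀)/p₁}.
  lower = (p₁ − p₀)/p₁ = 0.355 / 0.72 ≈ 0.4931
  upper = min{1, (1 − p₀)/p₁} = 0.635 / 0.72 ≈ 0.8819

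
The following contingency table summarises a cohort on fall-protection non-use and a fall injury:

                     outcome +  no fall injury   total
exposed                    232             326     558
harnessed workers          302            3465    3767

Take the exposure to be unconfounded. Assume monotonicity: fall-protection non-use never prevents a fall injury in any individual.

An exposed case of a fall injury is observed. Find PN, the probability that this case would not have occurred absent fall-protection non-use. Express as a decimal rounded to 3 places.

p₁ = P(outcome | exposed) = 232/558 = 0.41577
p₀ = P(outcome | unexposed) = 302/3767 = 0.08017
Under exogeneity and monotonicity, PN = (p₁ − p₀)/p₁.
PN = (0.41577 − 0.08017) / 0.41577 ≈ 0.8072

PN ≈ 0.807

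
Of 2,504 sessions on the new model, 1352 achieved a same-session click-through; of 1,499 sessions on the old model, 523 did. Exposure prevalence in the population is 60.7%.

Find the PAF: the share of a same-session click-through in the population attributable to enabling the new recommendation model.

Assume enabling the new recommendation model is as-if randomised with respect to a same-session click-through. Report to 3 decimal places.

PAF ≈ 0.249

p₁ = P(outcome | exposed) = 1352/2504 = 0.53994
p₀ = P(outcome | unexposed) = 523/1499 = 0.3489
Overall risk P(Y=1) = π·p₁ + (1−π)·p₀ = 0.607×0.53994 + 0.393×0.3489 = 0.46486.
Under exogeneity, PAF = [P(Y=1) − p₀] / P(Y=1).
PAF = (0.46486 − 0.3489) / 0.46486 ≈ 0.2495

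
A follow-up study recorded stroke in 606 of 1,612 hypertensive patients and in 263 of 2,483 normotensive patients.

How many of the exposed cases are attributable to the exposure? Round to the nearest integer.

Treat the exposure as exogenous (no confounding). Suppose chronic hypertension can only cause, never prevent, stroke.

about 435 cases

p₁ = P(outcome | exposed) = 606/1612 = 0.37593
p₀ = P(outcome | unexposed) = 263/2483 = 0.10592
PN = (p₁ − p₀)/p₁ = (0.37593 − 0.10592) / 0.37593 ≈ 0.71825.
Attributable cases ≈ PN × (exposed cases) = 0.71825 × 606 ≈ 435.26.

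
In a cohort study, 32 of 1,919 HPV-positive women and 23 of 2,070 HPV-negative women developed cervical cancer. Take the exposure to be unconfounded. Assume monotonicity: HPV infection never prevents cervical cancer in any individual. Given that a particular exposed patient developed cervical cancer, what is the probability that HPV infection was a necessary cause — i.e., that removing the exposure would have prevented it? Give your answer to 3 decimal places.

PN ≈ 0.334

p₁ = P(outcome | exposed) = 32/1919 = 0.016675
p₀ = P(outcome | unexposed) = 23/2070 = 0.011111
Under exogeneity and monotonicity, PN = (p₁ − p₀) / p₁.
PN = (0.016675 − 0.011111) / 0.016675 = 0.0055642 / 0.016675 ≈ 0.3337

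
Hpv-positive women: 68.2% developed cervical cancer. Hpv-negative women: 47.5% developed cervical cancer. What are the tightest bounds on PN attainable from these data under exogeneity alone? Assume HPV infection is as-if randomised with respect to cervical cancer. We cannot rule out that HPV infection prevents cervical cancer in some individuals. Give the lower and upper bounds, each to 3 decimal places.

0.304 ≤ PN ≤ 0.770

p₁ = 0.682, p₀ = 0.475.
Under exogeneity alone the bounds on PN are max{0,(p₁−p₀)/p₁} ≤ PN ≤ min{1,(1−p₀)/p₁}.
  lower = (p₁ − p₀)/p₁ = 0.207 / 0.682 ≈ 0.3035
  upper = min{1, (1 − p₀)/p₁} = 0.525 / 0.682 ≈ 0.7698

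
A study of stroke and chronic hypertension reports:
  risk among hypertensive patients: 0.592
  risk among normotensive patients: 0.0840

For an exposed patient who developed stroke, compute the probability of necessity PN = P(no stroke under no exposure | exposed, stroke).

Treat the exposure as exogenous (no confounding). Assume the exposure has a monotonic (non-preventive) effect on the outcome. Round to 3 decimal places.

PN ≈ 0.858

Let p₁ = 0.592, p₀ = 0.084.
Under exogeneity and monotonicity, PN = (p₁ − p₀) / p₁.
PN = (0.592 − 0.084) / 0.592 = 0.508 / 0.592 ≈ 0.8581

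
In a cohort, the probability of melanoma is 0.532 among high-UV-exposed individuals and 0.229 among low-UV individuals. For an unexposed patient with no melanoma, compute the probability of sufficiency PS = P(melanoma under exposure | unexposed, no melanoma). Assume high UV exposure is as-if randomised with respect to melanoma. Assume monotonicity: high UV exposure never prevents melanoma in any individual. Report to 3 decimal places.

Let p₁ = 0.532, p₀ = 0.229.
Under exogeneity and monotonicity, PS = (p₁ − p₀) / (1 − p₀).
PS = (0.532 − 0.229) / (1 − 0.229) = 0.303 / 0.771 ≈ 0.3930

PS ≈ 0.393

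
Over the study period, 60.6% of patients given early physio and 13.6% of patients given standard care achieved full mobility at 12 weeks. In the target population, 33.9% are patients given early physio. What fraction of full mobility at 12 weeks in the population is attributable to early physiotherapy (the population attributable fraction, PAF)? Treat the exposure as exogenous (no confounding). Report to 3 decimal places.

p₁ = 0.606, p₀ = 0.136.
Overall risk P(Y=1) = π·p₁ + (1−π)·p₀ = 0.339×0.606 + 0.661×0.136 = 0.29533.
Under exogeneity, PAF = [P(Y=1) − p₀] / P(Y=1).
PAF = (0.29533 − 0.136) / 0.29533 ≈ 0.5395

PAF ≈ 0.539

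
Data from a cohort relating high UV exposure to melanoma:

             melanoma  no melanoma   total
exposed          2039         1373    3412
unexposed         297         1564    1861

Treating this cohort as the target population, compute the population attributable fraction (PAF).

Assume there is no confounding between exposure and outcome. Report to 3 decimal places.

p₁ = P(outcome | exposed) = 2039/3412 = 0.5976
p₀ = P(outcome | unexposed) = 297/1861 = 0.15959
Exposure prevalence π = 3412/5273 = 0.64707; overall risk P(Y=1) = 0.44301.
Under exogeneity, PAF = [P(Y=1) − p₀]/P(Y=1).
PAF = (0.44301 − 0.15959) / 0.44301 ≈ 0.6398

PAF ≈ 0.640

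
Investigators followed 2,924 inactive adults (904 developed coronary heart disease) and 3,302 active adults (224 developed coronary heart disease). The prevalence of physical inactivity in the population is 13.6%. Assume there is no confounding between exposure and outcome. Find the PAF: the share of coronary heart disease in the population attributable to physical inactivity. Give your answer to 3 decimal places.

p₁ = P(outcome | exposed) = 904/2924 = 0.30917
p₀ = P(outcome | unexposed) = 224/3302 = 0.067838
Overall risk P(Y=1) = π·p₁ + (1−π)·p₀ = 0.136×0.30917 + 0.864×0.067838 = 0.10066.
Under exogeneity, PAF = [P(Y=1) − p₀] / P(Y=1).
PAF = (0.10066 − 0.067838) / 0.10066 ≈ 0.3261

PAF ≈ 0.326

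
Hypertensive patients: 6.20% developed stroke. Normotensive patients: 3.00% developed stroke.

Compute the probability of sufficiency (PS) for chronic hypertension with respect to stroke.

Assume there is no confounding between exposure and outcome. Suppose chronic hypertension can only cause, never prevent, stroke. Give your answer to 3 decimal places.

PS ≈ 0.033

p₁ = 0.062, p₀ = 0.03.
Under exogeneity and monotonicity, PS = (p₁ − p₀) / (1 − p₀).
PS = (0.062 − 0.03) / (1 − 0.03) = 0.032 / 0.97 ≈ 0.0330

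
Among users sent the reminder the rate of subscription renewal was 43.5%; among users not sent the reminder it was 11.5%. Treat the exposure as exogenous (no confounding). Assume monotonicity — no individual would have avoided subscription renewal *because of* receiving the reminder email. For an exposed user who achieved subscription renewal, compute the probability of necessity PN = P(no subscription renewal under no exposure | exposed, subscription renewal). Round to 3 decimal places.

PN ≈ 0.736

p₁ = 0.435, p₀ = 0.115.
Under exogeneity and monotonicity, PN = (p₁ − p₀) / p₁.
PN = (0.435 − 0.115) / 0.435 = 0.32 / 0.435 ≈ 0.7356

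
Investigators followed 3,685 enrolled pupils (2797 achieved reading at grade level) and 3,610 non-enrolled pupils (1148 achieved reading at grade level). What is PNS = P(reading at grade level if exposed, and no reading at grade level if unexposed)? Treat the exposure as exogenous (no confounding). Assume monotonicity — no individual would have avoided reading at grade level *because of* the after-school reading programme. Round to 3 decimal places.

PNS ≈ 0.441

p₁ = P(outcome | exposed) = 2797/3685 = 0.75902
p₀ = P(outcome | unexposed) = 1148/3610 = 0.31801
Under exogeneity and monotonicity, PNS = p₁ − p₀.
PNS = 0.75902 − 0.31801 = 0.44102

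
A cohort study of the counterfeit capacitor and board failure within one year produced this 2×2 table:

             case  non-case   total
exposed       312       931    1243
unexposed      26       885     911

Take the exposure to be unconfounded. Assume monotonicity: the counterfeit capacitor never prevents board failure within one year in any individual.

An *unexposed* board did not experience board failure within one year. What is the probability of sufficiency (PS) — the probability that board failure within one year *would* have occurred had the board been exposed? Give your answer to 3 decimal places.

PS ≈ 0.229

p₁ = P(outcome | exposed) = 312/1243 = 0.25101
p₀ = P(outcome | unexposed) = 26/911 = 0.02854
Under exogeneity and monotonicity, PS = (p₁ − p₀) / (1 − p₀).
PS = (0.25101 − 0.02854) / (1 − 0.02854) = 0.22247 / 0.97146 ≈ 0.2290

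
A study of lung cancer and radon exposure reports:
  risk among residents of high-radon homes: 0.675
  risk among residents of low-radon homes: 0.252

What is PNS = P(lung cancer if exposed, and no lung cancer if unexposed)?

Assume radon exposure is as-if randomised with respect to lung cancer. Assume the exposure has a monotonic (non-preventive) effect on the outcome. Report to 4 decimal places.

Let p₁ = 0.675, p₀ = 0.252.
Under exogeneity and monotonicity, PNS = p₁ − p₀.
PNS = 0.675 − 0.252 = 0.423

PNS ≈ 0.4230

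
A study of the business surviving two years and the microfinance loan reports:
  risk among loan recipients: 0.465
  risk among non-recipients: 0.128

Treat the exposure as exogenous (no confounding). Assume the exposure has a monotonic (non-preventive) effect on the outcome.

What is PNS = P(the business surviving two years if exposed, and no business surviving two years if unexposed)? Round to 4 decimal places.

PNS ≈ 0.3370

Let p₁ = 0.465, p₀ = 0.128.
Under exogeneity and monotonicity, PNS = p₁ − p₀.
PNS = 0.465 − 0.128 = 0.337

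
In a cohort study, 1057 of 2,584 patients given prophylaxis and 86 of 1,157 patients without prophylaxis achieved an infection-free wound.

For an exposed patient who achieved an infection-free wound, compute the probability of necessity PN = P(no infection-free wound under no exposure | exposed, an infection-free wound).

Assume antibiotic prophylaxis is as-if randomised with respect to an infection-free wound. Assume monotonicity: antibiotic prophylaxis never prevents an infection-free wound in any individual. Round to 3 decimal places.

PN ≈ 0.818

p₁ = P(outcome | exposed) = 1057/2584 = 0.40906
p₀ = P(outcome | unexposed) = 86/1157 = 0.07433
Under exogeneity and monotonicity, PN = (p₁ − p₀) / p₁.
PN = (0.40906 − 0.07433) / 0.40906 = 0.33473 / 0.40906 ≈ 0.8183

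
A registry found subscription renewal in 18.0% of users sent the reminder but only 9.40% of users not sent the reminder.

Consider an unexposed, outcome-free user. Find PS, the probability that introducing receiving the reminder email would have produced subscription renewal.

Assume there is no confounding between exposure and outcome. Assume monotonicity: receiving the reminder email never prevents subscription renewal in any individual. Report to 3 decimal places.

PS ≈ 0.095

p₁ = 0.18, p₀ = 0.094.
Under exogeneity and monotonicity, PS = (p₁ − p₀) / (1 − p₀).
PS = (0.18 − 0.094) / (1 − 0.094) = 0.086 / 0.906 ≈ 0.0949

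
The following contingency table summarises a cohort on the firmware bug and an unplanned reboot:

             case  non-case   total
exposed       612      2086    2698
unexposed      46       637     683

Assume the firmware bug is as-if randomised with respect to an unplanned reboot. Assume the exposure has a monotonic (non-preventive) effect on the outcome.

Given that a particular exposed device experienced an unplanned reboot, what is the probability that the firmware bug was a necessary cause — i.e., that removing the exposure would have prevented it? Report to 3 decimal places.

p₁ = P(outcome | exposed) = 612/2698 = 0.22683
p₀ = P(outcome | unexposed) = 46/683 = 0.06735
Under exogeneity and monotonicity, PN = (p₁ − p₀)/p₁.
PN = (0.22683 − 0.06735) / 0.22683 ≈ 0.7031

PN ≈ 0.703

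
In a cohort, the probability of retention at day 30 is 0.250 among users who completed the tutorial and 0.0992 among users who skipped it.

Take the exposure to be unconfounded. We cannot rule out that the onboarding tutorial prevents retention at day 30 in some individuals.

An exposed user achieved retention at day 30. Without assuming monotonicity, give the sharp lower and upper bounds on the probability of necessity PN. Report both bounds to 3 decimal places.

Let p₁ = 0.25, p₀ = 0.0992.
Under exogeneity alone the bounds on PN are max{0,(p₁−p₀)/p₁} ≤ PN ≤ min{1,(1−p₀)/p₁}.
  lower = (p₁ − p₀)/p₁ = 0.1508 / 0.25 ≈ 0.6032
  upper = min{1, (1 − p₀)/p₁} = 0.9008 / 0.25 ≈ 3.6032 → capped at 1

0.603 ≤ PN ≤ 1.000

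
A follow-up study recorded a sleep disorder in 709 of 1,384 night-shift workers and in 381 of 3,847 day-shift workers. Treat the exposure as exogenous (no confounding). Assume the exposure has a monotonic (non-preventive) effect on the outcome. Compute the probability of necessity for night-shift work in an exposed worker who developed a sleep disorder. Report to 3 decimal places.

PN ≈ 0.807

p₁ = P(outcome | exposed) = 709/1384 = 0.51228
p₀ = P(outcome | unexposed) = 381/3847 = 0.099038
Under exogeneity and monotonicity, PN = (p₁ − p₀) / p₁.
PN = (0.51228 − 0.099038) / 0.51228 = 0.41325 / 0.51228 ≈ 0.8067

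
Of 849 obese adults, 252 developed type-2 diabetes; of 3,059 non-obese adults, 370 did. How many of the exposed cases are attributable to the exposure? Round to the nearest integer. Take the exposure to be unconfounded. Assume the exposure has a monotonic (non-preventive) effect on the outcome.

p₁ = P(outcome | exposed) = 252/849 = 0.29682
p₀ = P(outcome | unexposed) = 370/3059 = 0.12095
PN = (p₁ − p₀)/p₁ = (0.29682 − 0.12095) / 0.29682 ≈ 0.59250.
Attributable cases ≈ PN × (exposed cases) = 0.59250 × 252 ≈ 149.31.

about 149 cases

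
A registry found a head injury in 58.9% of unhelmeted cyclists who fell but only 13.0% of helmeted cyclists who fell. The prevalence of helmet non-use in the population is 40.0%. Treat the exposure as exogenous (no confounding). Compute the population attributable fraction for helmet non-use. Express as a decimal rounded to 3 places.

PAF ≈ 0.585

p₁ = 0.589, p₀ = 0.13.
Overall risk P(Y=1) = π·p₁ + (1−π)·p₀ = 0.4×0.589 + 0.6×0.13 = 0.3136.
Under exogeneity, PAF = [P(Y=1) − p₀] / P(Y=1).
PAF = (0.3136 − 0.13) / 0.3136 ≈ 0.5855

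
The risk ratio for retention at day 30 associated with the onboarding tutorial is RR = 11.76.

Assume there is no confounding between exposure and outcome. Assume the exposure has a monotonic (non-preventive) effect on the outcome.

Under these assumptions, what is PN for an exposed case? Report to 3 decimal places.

PN ≈ 0.915

Under exogeneity and monotonicity, PN = (RR − 1) / RR = 1 − 1/RR.
PN = (11.76 − 1) / 11.76 = 10.76 / 11.76 ≈ 0.9150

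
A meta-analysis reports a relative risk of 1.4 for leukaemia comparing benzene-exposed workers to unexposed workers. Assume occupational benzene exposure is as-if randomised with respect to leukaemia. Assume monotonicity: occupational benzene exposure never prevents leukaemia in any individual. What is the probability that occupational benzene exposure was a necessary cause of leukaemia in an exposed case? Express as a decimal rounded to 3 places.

Under exogeneity and monotonicity, PN = (RR − 1) / RR = 1 − 1/RR.
PN = (1.4 − 1) / 1.4 = 0.4 / 1.4 ≈ 0.2857

PN ≈ 0.286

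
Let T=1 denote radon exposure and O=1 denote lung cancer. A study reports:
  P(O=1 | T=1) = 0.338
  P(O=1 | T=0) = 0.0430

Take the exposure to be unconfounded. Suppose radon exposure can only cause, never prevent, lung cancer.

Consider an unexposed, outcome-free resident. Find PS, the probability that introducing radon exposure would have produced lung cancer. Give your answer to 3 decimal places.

PS ≈ 0.308

Let p₁ = 0.338, p₀ = 0.043.
Under exogeneity and monotonicity, PS = (p₁ − p₀) / (1 − p₀).
PS = (0.338 − 0.043) / (1 − 0.043) = 0.295 / 0.957 ≈ 0.3083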